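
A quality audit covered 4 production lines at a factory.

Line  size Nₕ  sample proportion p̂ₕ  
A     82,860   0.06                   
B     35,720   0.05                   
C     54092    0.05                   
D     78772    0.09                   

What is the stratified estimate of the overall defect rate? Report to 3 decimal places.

N = 82860 + 35720 + 54092 + 78772 = 251444.
Overall proportion = Σ (Nₕ/N)·p̂ₕ.
Σ Nₕp̂ₕ = 4971.6 + 1786 + 2704.6 + 7089.48 = 16551.68.
16551.68 / 251444 = 0.06583... → 0.066.

0.066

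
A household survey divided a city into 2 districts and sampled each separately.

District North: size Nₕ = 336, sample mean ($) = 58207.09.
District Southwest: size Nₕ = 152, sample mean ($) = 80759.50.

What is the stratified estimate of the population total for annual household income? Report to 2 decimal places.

Population total = Σ Nₕ·x̄ₕ (each stratum's size times its mean).
336·58207.09 + 152·80759.50 = 19557582.24 + 12275444 = 31833026.24.

31833026.24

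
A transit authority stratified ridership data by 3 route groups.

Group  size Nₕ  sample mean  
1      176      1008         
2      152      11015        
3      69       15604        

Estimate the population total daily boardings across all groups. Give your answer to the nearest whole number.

1: 176·1008 = 177408
2: 152·11015 = 1674280
3: 69·15604 = 1076676
τ̂ = Σ Nₕx̄ₕ = 2928364.

2928364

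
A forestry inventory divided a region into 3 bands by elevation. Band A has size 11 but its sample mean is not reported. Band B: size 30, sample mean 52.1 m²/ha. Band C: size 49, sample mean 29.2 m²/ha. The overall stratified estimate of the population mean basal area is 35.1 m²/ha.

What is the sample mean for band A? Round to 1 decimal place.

15.0

N = 11 + 30 + 49 = 90.
Overall total = μ·N = 35.1·90 = 3159.
Subtract the known strata: 30·52.1 + 49·29.2 = 2993.8.
Remaining total for band A: 3159 − 2993.8 = 165.2.
Divide by its size: 165.2 / 11 = 15.018... → 15.0.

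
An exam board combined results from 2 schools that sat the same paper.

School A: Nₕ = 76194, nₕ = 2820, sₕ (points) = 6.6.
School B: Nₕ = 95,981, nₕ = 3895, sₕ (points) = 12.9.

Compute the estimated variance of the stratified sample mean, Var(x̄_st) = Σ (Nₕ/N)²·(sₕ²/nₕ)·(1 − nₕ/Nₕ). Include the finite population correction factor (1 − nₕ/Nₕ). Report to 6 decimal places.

N = 172175. Term for each stratum: Wₕ²sₕ²/nₕ·(1−nₕ/Nₕ).
Var(x̄_st) = 0.002913141 + 0.012738276 = 0.015651417 → 0.015651.

0.015651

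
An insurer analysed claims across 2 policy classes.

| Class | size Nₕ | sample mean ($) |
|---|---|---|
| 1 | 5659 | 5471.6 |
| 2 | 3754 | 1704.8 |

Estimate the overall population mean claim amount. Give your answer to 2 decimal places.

x̄_st = (Σ Nₕx̄ₕ) / (Σ Nₕ) = (5659·5471.6 + 3754·1704.8) / 9413
= 37363603.6 / 9413 = 3969.3619... → 3969.36.

3969.36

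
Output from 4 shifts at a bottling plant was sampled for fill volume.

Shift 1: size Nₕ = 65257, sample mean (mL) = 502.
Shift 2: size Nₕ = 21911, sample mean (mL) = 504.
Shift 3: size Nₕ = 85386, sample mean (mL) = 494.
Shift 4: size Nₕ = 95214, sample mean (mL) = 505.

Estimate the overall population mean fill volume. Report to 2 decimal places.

N = 65257 + 21911 + 85386 + 95214 = 267768.
Overall mean = Σ (Nₕ/N)·x̄ₕ — weight by population share, not a simple average.
Σ Nₕx̄ₕ = 65257·502 + 21911·504 + 85386·494 + 95214·505 = 32759014 + 11043144 + 42180684 + 48083070 = 134065912.
Divide by N: 134065912 / 267768 = 500.6794... → 500.68.

500.68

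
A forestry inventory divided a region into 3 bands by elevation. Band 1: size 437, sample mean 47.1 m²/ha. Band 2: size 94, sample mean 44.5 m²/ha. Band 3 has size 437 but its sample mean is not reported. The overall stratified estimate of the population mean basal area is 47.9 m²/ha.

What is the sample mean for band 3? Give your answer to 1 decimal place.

49.4

N = 437 + 94 + 437 = 968.
Overall total = μ·N = 47.9·968 = 46367.2.
Subtract the known strata: 437·47.1 + 94·44.5 = 24765.7.
Remaining total for band 3: 46367.2 − 24765.7 = 21601.5.
Divide by its size: 21601.5 / 437 = 49.431... → 49.4.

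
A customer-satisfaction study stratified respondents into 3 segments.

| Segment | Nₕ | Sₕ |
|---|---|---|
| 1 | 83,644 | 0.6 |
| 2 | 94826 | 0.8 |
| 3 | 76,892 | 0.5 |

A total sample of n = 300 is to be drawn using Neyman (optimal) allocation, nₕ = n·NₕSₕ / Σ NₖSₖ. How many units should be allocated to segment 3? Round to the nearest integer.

70

Σ NₕSₕ = 83644·0.6 + 94826·0.8 + 76892·0.5 = 164493.2.
Share for 3: 38446/164493.2 = 0.23372.
n_3 = 300 × 0.23372 = 70.117... → 70.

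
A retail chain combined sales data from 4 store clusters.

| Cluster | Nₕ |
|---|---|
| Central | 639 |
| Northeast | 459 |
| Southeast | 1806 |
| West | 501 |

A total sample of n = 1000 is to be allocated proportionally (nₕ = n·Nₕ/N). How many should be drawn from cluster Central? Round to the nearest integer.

N = 639 + 459 + 1806 + 501 = 3405.
n_Central = 1000·639/3405 = 187.665... → 188.

188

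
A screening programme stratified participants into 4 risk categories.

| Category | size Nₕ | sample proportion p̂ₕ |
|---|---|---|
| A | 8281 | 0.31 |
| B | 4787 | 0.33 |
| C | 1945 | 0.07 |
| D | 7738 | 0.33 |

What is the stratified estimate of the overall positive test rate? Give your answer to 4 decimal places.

Wₕ = Nₕ/N with N = 22751: 0.3640, 0.2104, 0.0855, 0.3401.
p̂_st = 0.3640·0.31 + 0.2104·0.33 + 0.0855·0.07 + 0.3401·0.33 ≈ 0.300493... → 0.3005.

0.3005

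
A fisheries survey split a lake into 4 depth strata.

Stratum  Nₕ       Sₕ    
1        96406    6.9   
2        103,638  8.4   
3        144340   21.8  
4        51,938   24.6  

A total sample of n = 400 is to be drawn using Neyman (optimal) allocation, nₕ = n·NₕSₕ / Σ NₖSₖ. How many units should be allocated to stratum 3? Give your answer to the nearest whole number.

211

Σ NₕSₕ = 96406·6.9 + 103638·8.4 + 144340·21.8 + 51938·24.6 = 5960047.4.
Share for 3: 3146612/5960047.4 = 0.52795.
n_3 = 400 × 0.52795 = 211.180... → 211.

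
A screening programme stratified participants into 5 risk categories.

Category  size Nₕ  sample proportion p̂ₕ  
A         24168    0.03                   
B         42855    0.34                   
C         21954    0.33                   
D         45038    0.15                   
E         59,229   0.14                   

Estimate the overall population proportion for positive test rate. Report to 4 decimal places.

N = 24168 + 42855 + 21954 + 45038 + 59229 = 193244.
Overall proportion = Σ (Nₕ/N)·p̂ₕ.
Σ Nₕp̂ₕ = 725.04 + 14570.7 + 7244.82 + 6755.7 + 8292.06 = 37588.32.
37588.32 / 193244 = 0.194512... → 0.1945.

0.1945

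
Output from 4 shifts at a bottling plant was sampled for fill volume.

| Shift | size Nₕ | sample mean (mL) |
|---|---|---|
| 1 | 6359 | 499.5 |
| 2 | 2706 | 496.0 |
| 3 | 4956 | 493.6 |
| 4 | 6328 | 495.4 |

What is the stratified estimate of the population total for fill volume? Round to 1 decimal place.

1: 6359·499.5 = 3176320.5
2: 2706·496.0 = 1342176
3: 4956·493.6 = 2446281.6
4: 6328·495.4 = 3134891.2
τ̂ = Σ Nₕx̄ₕ = 10099669.3.

10099669.3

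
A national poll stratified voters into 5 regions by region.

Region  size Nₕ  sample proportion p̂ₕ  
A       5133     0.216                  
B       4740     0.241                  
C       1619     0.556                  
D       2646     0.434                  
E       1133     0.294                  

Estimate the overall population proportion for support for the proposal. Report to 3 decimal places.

0.303

N = 5133 + 4740 + 1619 + 2646 + 1133 = 15271.
Overall proportion = Σ (Nₕ/N)·p̂ₕ.
Σ Nₕp̂ₕ = 1108.728 + 1142.34 + 900.164 + 1148.364 + 333.102 = 4632.698.
4632.698 / 15271 = 0.30337... → 0.303.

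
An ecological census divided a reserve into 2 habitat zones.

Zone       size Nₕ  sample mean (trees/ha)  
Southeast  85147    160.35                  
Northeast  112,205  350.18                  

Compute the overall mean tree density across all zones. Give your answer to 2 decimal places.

x̄_st = (Σ Nₕx̄ₕ) / (Σ Nₕ) = (85147·160.35 + 112205·350.18) / 197352
= 52945268.35 / 197352 = 268.2783... → 268.28.

268.28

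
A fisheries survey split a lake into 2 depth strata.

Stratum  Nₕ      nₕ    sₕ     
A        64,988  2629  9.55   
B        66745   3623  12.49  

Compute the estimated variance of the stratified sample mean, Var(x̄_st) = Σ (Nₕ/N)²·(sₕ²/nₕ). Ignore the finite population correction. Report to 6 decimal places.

0.019497

N = 131733. Term for each stratum: Wₕ²sₕ²/nₕ.
Var(x̄_st) = 0.008442933 + 0.011053628 = 0.019496561 → 0.019497.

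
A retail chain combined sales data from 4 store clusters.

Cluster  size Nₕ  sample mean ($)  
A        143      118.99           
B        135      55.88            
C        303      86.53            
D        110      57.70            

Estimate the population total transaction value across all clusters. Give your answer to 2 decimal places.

Estimate total by summing Nₕ·x̄ₕ over strata.
143·118.99 + 135·55.88 + 303·86.53 + 110·57.70 = 17015.57 + 7543.8 + 26218.59 + 6347 = 57124.96.

57124.96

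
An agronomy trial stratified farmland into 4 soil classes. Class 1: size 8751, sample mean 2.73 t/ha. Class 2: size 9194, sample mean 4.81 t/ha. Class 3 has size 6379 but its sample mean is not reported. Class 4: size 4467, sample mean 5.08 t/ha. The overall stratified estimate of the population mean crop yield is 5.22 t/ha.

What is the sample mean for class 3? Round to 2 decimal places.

Σ Nₕx̄ₕ = N·μ, so 6379·x̄_3 = 28791·5.22 − (8751·2.73 + 9194·4.81 + 4467·5.08).
= 150289.02 − 90805.73 = 59483.29.
x̄_3 = 59483.29 / 6379 = 9.3249... → 9.32.

9.32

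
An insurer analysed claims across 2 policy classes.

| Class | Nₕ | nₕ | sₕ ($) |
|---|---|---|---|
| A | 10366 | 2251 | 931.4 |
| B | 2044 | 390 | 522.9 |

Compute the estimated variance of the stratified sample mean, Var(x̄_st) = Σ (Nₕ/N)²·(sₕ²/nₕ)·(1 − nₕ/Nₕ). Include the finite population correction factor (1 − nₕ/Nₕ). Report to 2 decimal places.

225.89

N = 12410. Term for each stratum: Wₕ²sₕ²/nₕ·(1−nₕ/Nₕ).
Var(x̄_st) = 210.50050 + 15.39024 = 225.89075 → 225.89.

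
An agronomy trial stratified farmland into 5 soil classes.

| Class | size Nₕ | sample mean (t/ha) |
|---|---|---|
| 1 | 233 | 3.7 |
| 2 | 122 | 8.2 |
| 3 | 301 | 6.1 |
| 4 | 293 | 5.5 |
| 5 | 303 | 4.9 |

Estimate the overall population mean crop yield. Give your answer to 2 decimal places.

5.43

N = 1252; weights Wₕ = Nₕ/N = (0.1861, 0.0974, 0.2404, 0.2340, 0.2420).
x̄_st = Σ Wₕ·x̄ₕ = 0.1861·3.7 + 0.0974·8.2 + 0.2404·6.1 + 0.2340·5.5 + 0.2420·4.9 ≈ 5.4272...
→ 5.43.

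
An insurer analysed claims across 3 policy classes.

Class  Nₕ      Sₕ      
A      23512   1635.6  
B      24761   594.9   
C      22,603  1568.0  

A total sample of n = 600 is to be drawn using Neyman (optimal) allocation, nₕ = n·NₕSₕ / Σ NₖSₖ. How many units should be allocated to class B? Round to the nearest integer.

100

Σ NₕSₕ = 23512·1635.6 + 24761·594.9 + 22603·1568.0 = 88628050.1.
Share for B: 14730318.9/88628050.1 = 0.16620.
n_B = 600 × 0.16620 = 99.722... → 100.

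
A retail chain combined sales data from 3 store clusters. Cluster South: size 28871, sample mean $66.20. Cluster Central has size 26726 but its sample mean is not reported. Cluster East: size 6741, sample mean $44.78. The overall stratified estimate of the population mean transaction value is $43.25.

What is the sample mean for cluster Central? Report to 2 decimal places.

Σ Nₕx̄ₕ = N·μ, so 26726·x̄_Central = 62338·43.25 − (28871·66.20 + 6741·44.78).
= 2696118.5 − 2213122.18 = 482996.32.
x̄_Central = 482996.32 / 26726 = 18.0722... → 18.07.

18.07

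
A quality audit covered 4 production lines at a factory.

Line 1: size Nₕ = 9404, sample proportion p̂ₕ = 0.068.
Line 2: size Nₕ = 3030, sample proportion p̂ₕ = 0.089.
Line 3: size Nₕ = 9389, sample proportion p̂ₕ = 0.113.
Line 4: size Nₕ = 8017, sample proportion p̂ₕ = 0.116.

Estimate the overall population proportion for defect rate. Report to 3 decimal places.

0.097

N = 9404 + 3030 + 9389 + 8017 = 29840.
Overall proportion = Σ (Nₕ/N)·p̂ₕ.
Σ Nₕp̂ₕ = 639.472 + 269.67 + 1060.957 + 929.972 = 2900.071.
2900.071 / 29840 = 0.09719... → 0.097.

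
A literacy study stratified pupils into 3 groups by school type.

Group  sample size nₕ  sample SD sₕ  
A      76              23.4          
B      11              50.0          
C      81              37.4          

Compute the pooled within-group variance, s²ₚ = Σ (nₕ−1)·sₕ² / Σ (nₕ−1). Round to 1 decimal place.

1078.6

A: (76−1)·23.4² = 75·547.56 = 41067
B: (11−1)·50.0² = 10·2500 = 25000
C: (81−1)·37.4² = 80·1398.76 = 111900.8
Numerator = 177967.8; denominator = Σ(nₕ−1) = 165.
s²ₚ = 177967.8/165 = 1078.593... → 1078.6.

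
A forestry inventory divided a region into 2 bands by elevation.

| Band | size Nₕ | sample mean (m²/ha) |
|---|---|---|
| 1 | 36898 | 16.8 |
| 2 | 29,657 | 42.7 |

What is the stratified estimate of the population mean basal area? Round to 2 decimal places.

x̄_st = (Σ Nₕx̄ₕ) / (Σ Nₕ) = (36898·16.8 + 29657·42.7) / 66555
= 1886240.3 / 66555 = 28.3411... → 28.34.

28.34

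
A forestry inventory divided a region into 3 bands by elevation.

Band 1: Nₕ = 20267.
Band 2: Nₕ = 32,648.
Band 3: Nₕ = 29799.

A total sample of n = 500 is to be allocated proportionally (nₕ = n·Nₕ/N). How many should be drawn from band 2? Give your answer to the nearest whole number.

N = 20267 + 32648 + 29799 = 82714.
n_2 = 500·32648/82714 = 197.355... → 197.

197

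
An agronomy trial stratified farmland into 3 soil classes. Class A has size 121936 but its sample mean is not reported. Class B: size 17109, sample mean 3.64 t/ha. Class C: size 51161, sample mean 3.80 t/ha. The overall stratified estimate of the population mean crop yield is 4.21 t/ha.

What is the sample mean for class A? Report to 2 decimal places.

4.46

N = 121936 + 17109 + 51161 = 190206.
Overall total = μ·N = 4.21·190206 = 800767.26.
Subtract the known strata: 17109·3.64 + 51161·3.80 = 256688.56.
Remaining total for class A: 800767.26 − 256688.56 = 544078.7.
Divide by its size: 544078.7 / 121936 = 4.4620... → 4.46.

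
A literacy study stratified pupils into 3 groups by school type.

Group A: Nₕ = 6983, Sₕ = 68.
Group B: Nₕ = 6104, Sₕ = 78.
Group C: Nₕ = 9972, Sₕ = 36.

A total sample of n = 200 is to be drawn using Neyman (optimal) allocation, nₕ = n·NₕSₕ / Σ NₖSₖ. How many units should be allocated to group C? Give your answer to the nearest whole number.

55

Σ NₕSₕ = 6983·68 + 6104·78 + 9972·36 = 1309948.
Share for C: 358992/1309948 = 0.27405.
n_C = 200 × 0.27405 = 54.810... → 55.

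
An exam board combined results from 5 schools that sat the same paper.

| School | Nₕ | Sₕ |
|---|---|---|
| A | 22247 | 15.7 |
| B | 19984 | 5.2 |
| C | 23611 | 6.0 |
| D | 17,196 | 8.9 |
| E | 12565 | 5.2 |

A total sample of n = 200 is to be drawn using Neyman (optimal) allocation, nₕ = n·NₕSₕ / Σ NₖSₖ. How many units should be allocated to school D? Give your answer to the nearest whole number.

Σ NₕSₕ = 22247·15.7 + 19984·5.2 + 23611·6.0 + 17196·8.9 + 12565·5.2 = 813243.1.
Share for D: 153044.4/813243.1 = 0.18819.
n_D = 200 × 0.18819 = 37.638... → 38.

38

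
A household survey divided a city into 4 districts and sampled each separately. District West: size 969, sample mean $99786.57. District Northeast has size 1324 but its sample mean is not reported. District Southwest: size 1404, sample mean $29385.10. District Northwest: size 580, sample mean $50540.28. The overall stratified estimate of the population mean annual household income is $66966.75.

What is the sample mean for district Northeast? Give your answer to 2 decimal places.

89995.14

N = 969 + 1324 + 1404 + 580 = 4277.
Overall total = μ·N = 66966.75·4277 = 286416789.75.
Subtract the known strata: 969·99786.57 + 1404·29385.10 + 580·50540.28 = 167263229.13.
Remaining total for district Northeast: 286416789.75 − 167263229.13 = 119153560.62.
Divide by its size: 119153560.62 / 1324 = 89995.1364... → 89995.14.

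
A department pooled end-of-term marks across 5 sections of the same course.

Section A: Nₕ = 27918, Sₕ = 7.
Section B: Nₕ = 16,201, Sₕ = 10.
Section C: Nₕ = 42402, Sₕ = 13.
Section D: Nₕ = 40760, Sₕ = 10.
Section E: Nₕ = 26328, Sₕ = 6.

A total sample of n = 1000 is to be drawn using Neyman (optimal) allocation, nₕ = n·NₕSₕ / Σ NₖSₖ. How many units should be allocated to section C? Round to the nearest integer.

Σ NₕSₕ = 27918·7 + 16201·10 + 42402·13 + 40760·10 + 26328·6 = 1474230.
Share for C: 551226/1474230 = 0.37391.
n_C = 1000 × 0.37391 = 373.908... → 374.

374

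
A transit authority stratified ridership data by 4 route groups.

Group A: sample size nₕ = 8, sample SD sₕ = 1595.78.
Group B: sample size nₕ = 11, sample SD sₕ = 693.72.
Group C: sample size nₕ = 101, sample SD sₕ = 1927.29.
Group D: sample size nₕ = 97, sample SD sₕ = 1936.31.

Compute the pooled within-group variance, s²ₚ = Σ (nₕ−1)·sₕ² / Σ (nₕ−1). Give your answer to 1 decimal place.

Degrees of freedom: 7 + 10 + 100 + 96 = 213.
Σ(nₕ−1)sₕ² = 7·2546513.8084 + 10·481247.4384 + 100·3714446.7441 + 96·3749296.4161 = 754015201.3984.
s²ₚ = 754015201.3984 / 213 = 3539977.471... → 3539977.5.

3539977.5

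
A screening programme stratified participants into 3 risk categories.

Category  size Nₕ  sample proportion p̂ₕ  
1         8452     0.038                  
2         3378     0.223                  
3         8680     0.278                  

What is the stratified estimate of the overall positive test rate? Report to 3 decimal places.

N = 8452 + 3378 + 8680 = 20510.
Overall proportion = Σ (Nₕ/N)·p̂ₕ.
Σ Nₕp̂ₕ = 321.176 + 753.294 + 2413.04 = 3487.51.
3487.51 / 20510 = 0.17004... → 0.170.

0.170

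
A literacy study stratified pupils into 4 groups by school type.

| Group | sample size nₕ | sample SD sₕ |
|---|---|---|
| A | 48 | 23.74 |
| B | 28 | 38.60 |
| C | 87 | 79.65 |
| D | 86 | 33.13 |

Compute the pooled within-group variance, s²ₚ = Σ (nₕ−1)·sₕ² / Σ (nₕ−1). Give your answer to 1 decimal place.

2880.0

A: (48−1)·23.74² = 47·563.5876 = 26488.6172
B: (28−1)·38.60² = 27·1489.96 = 40228.92
C: (87−1)·79.65² = 86·6344.1225 = 545594.535
D: (86−1)·33.13² = 85·1097.5969 = 93295.7365
Numerator = 705607.8087; denominator = Σ(nₕ−1) = 245.
s²ₚ = 705607.8087/245 = 2880.032... → 2880.0.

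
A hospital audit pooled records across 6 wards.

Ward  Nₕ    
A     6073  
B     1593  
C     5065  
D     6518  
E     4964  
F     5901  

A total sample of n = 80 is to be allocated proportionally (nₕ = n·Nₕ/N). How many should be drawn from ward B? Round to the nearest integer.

N = 6073 + 1593 + 5065 + 6518 + 4964 + 5901 = 30114.
n_B = 80·1593/30114 = 4.232... → 4.

4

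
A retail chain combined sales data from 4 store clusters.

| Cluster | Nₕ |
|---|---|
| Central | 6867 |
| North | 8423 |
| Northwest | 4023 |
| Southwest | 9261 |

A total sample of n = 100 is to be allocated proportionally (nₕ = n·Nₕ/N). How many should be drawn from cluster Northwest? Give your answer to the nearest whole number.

Share of cluster Northwest = 4023/28574 = 0.14079.
Allocate 100 × 0.14079 = 14.079... → 14.

14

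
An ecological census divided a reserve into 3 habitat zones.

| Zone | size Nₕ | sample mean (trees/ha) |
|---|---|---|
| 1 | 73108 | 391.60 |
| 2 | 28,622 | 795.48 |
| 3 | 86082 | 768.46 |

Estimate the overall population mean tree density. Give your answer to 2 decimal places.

625.88

N = 73108 + 28622 + 86082 = 187812.
The stratified mean weights each stratum mean by its population share Nₕ/N.
Σ Nₕx̄ₕ = 73108·391.60 + 28622·795.48 + 86082·768.46 = 28629092.8 + 22768228.56 + 66150573.72 = 117547895.08.
Divide by N: 117547895.08 / 187812 = 625.8806... → 625.88.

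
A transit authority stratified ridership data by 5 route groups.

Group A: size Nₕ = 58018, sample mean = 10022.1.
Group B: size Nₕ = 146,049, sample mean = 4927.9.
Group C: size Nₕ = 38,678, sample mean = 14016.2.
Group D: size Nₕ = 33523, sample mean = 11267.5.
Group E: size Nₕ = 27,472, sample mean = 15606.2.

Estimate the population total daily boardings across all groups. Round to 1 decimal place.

2649749577.4

A: 58018·10022.1 = 581462197.8
B: 146049·4927.9 = 719714867.1
C: 38678·14016.2 = 542118583.6
D: 33523·11267.5 = 377720402.5
E: 27472·15606.2 = 428733526.4
τ̂ = Σ Nₕx̄ₕ = 2649749577.4.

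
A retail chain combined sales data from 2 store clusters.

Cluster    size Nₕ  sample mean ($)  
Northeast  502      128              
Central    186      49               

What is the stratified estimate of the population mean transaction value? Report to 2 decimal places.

106.64

N = 502 + 186 = 688.
Overall mean = Σ (Nₕ/N)·x̄ₕ — weight by population share, not a simple average.
Σ Nₕx̄ₕ = 502·128 + 186·49 = 64256 + 9114 = 73370.
Divide by N: 73370 / 688 = 106.6424... → 106.64.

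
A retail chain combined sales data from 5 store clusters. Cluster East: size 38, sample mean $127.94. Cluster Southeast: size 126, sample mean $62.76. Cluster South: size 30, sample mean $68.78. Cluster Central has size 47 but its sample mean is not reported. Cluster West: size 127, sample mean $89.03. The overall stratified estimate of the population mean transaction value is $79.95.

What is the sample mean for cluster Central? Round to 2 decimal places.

Σ Nₕx̄ₕ = N·μ, so 47·x̄_Central = 368·79.95 − (38·127.94 + 126·62.76 + 30·68.78 + 127·89.03).
= 29421.6 − 26139.69 = 3281.91.
x̄_Central = 3281.91 / 47 = 69.8279... → 69.83.

69.83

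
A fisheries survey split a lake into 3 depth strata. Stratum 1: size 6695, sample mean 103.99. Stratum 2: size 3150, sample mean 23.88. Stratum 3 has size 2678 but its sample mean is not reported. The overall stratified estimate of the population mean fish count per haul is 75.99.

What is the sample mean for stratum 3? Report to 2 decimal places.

Σ Nₕx̄ₕ = N·μ, so 2678·x̄_3 = 12523·75.99 − (6695·103.99 + 3150·23.88).
= 951622.77 − 771435.05 = 180187.72.
x̄_3 = 180187.72 / 2678 = 67.2844... → 67.28.

67.28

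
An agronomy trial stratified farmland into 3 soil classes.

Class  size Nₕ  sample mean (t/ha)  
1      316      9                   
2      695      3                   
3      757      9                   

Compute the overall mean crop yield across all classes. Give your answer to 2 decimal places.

6.64

N = 316 + 695 + 757 = 1768.
Overall mean = Σ (Nₕ/N)·x̄ₕ — weight by population share, not a simple average.
Σ Nₕx̄ₕ = 316·9 + 695·3 + 757·9 = 2844 + 2085 + 6813 = 11742.
Divide by N: 11742 / 1768 = 6.6414... → 6.64.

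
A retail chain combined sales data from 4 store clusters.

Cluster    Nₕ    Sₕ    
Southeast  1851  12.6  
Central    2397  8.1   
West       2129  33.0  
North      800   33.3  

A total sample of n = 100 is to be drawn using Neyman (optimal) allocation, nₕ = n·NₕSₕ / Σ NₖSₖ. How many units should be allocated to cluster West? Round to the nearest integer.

50

Southeast: NₕSₕ = 1851·12.6 = 23322.6
Central: NₕSₕ = 2397·8.1 = 19415.7
West: NₕSₕ = 2129·33.0 = 70257
North: NₕSₕ = 800·33.3 = 26640
Σ NₕSₕ = 139635.3.
n_West = 100·70257/139635.3 = 50.315... → 50.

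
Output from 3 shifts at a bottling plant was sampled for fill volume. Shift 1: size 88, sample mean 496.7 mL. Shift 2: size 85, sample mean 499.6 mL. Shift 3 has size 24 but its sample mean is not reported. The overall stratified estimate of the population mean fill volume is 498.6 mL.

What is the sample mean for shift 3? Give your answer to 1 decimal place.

502.0

N = 88 + 85 + 24 = 197.
Overall total = μ·N = 498.6·197 = 98224.2.
Subtract the known strata: 88·496.7 + 85·499.6 = 86175.6.
Remaining total for shift 3: 98224.2 − 86175.6 = 12048.6.
Divide by its size: 12048.6 / 24 = 502.025 → 502.0.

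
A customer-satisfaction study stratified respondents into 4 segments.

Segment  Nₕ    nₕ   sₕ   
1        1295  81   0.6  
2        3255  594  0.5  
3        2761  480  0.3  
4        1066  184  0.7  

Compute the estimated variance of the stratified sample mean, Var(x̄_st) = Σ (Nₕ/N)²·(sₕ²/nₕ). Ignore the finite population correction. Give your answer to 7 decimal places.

N = 8377. Term for each stratum: Wₕ²sₕ²/nₕ.
Var(x̄_st) = 0.0001062136 + 0.0000635446 + 0.0000203684 + 0.0000431237 = 0.0002332502 → 0.0002333.

0.0002333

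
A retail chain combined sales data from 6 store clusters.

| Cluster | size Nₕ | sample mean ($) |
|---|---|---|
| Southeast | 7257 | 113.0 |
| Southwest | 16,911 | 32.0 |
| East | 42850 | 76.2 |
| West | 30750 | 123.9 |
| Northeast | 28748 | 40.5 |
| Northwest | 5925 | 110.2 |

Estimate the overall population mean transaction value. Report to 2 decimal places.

77.42

x̄_st = (Σ Nₕx̄ₕ) / (Σ Nₕ) = (7257·113.0 + 16911·32.0 + 42850·76.2 + 30750·123.9 + 28748·40.5 + 5925·110.2) / 132441
= 10253517 / 132441 = 77.4195... → 77.42.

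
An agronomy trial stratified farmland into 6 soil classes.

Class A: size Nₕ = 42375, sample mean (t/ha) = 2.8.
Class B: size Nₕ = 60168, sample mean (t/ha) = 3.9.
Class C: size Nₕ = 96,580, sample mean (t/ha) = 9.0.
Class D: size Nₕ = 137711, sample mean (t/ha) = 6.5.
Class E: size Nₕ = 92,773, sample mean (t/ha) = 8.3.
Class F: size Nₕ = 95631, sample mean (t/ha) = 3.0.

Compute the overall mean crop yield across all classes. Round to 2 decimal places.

N = 42375 + 60168 + 96580 + 137711 + 92773 + 95631 = 525238.
Weight each subgroup mean by Nₕ/N and sum.
Σ Nₕx̄ₕ = 42375·2.8 + 60168·3.9 + 96580·9.0 + 137711·6.5 + 92773·8.3 + 95631·3.0 = 118650 + 234655.2 + 869220 + 895121.5 + 770015.9 + 286893 = 3174555.6.
Divide by N: 3174555.6 / 525238 = 6.0440... → 6.04.

6.04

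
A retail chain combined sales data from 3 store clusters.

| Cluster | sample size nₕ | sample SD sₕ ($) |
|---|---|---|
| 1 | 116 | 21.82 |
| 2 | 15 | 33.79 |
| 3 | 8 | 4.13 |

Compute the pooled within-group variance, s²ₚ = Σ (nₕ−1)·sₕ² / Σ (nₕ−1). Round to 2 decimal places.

Degrees of freedom: 115 + 14 + 7 = 136.
Σ(nₕ−1)sₕ² = 115·476.1124 + 14·1141.7641 + 7·17.0569 = 70857.0217.
s²ₚ = 70857.0217 / 136 = 521.0075... → 521.01.

521.01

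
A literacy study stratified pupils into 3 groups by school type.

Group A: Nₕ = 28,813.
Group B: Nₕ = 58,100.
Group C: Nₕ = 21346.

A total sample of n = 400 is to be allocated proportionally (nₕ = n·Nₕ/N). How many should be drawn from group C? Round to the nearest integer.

N = 28813 + 58100 + 21346 = 108259.
n_C = 400·21346/108259 = 78.870... → 79.

79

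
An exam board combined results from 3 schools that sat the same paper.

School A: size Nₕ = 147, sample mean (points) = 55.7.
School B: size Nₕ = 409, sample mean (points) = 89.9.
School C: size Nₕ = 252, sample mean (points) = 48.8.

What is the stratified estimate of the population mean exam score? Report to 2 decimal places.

70.86

N = 147 + 409 + 252 = 808.
The stratified mean weights each stratum mean by its population share Nₕ/N.
Σ Nₕx̄ₕ = 147·55.7 + 409·89.9 + 252·48.8 = 8187.9 + 36769.1 + 12297.6 = 57254.6.
Divide by N: 57254.6 / 808 = 70.8597... → 70.86.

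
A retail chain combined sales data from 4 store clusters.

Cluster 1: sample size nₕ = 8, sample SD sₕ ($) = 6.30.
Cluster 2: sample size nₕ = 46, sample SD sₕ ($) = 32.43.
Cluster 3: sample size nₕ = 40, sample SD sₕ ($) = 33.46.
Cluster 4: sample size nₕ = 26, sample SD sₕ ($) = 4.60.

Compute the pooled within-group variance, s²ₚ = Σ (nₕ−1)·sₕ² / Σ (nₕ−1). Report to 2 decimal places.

791.35

Degrees of freedom: 7 + 45 + 39 + 25 = 116.
Σ(nₕ−1)sₕ² = 7·39.69 + 45·1051.7049 + 39·1119.5716 + 25·21.16 = 91796.8429.
s²ₚ = 91796.8429 / 116 = 791.3521... → 791.35.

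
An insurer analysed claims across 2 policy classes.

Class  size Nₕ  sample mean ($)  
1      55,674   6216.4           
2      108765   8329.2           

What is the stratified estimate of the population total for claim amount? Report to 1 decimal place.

1252017291.6

Estimate total by summing Nₕ·x̄ₕ over strata.
55674·6216.4 + 108765·8329.2 = 346091853.6 + 905925438 = 1252017291.6.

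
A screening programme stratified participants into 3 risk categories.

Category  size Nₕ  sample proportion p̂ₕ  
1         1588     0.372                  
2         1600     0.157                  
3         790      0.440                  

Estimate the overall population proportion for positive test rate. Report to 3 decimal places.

Wₕ = Nₕ/N with N = 3978: 0.3992, 0.4022, 0.1986.
p̂_st = 0.3992·0.372 + 0.4022·0.157 + 0.1986·0.440 ≈ 0.29903... → 0.299.

0.299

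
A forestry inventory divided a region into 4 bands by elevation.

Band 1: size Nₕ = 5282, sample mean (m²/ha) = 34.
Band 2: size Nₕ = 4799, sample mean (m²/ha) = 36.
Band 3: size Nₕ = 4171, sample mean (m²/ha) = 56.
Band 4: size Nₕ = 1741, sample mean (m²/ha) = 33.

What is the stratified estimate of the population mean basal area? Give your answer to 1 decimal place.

N = 15993; weights Wₕ = Nₕ/N = (0.3303, 0.3001, 0.2608, 0.1089).
x̄_st = Σ Wₕ·x̄ₕ = 0.3303·34 + 0.3001·36 + 0.2608·56 + 0.1089·33 ≈ 40.229...
→ 40.2.

40.2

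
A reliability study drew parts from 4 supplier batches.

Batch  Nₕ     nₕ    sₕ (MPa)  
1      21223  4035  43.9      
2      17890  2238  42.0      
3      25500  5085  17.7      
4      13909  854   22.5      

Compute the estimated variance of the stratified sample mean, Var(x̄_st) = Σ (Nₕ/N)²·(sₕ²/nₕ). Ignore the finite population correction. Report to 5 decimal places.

0.10090

N = 78522; Wₕ = Nₕ/N.
batch 1: (21223/78522)²·43.9²/4035 = 0.03489124
batch 2: (17890/78522)²·42.0²/2238 = 0.04091443
batch 3: (25500/78522)²·17.7²/5085 = 0.00649760
batch 4: (13909/78522)²·22.5²/854 = 0.01860014
Sum = 0.10090341 → 0.10090.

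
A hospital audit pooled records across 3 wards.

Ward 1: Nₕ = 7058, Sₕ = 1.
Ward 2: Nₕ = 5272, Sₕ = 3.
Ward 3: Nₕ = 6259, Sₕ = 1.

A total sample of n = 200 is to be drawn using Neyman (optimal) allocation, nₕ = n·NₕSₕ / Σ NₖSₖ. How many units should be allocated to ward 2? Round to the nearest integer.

Σ NₕSₕ = 7058·1 + 5272·3 + 6259·1 = 29133.
Share for 2: 15816/29133 = 0.54289.
n_2 = 200 × 0.54289 = 108.578... → 109.

109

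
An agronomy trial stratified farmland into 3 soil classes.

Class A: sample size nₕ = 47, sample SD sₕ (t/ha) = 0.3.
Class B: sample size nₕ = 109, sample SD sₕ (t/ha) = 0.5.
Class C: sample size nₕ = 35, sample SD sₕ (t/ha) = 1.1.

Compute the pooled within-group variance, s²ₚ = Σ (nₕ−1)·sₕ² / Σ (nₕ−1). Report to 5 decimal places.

0.38447

A: (47−1)·0.3² = 46·0.09 = 4.14
B: (109−1)·0.5² = 108·0.25 = 27
C: (35−1)·1.1² = 34·1.21 = 41.14
Numerator = 72.28; denominator = Σ(nₕ−1) = 188.
s²ₚ = 72.28/188 = 0.3844681... → 0.38447.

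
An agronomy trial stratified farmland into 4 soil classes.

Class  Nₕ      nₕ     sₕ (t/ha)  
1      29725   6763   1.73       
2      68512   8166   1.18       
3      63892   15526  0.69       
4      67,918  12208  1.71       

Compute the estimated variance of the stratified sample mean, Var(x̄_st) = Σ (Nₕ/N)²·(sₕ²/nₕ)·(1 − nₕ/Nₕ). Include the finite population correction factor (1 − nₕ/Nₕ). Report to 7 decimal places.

0.0000379

N = 230047; Wₕ = Nₕ/N.
class 1: (29725/230047)²·1.73²/6763·(1 − 6763/29725) = 0.0000057076
class 2: (68512/230047)²·1.18²/8166·(1 − 8166/68512) = 0.0000133210
class 3: (63892/230047)²·0.69²/15526·(1 − 15526/63892) = 0.0000017906
class 4: (67918/230047)²·1.71²/12208·(1 − 12208/67918) = 0.0000171251
Sum = 0.0000379442 → 0.0000379.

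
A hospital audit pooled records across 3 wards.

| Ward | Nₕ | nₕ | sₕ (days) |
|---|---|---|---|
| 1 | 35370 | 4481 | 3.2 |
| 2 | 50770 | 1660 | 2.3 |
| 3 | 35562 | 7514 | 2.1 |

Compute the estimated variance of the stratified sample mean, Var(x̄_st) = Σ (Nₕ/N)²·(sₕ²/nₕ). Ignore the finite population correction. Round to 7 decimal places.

N = 121702. Term for each stratum: Wₕ²sₕ²/nₕ.
Var(x̄_st) = 0.0001930188 + 0.0005545829 + 0.0000501123 = 0.0007977140 → 0.0007977.

0.0007977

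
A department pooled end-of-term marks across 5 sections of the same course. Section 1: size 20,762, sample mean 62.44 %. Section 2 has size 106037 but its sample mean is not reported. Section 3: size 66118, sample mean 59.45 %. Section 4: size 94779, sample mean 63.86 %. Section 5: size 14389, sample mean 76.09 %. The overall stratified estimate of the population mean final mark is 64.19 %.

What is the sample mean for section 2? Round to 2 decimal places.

66.17

N = 20762 + 106037 + 66118 + 94779 + 14389 = 302085.
Overall total = μ·N = 64.19·302085 = 19390836.15.
Subtract the known strata: 20762·62.44 + 66118·59.45 + 94779·63.86 + 14389·76.09 = 12374540.33.
Remaining total for section 2: 19390836.15 − 12374540.33 = 7016295.82.
Divide by its size: 7016295.82 / 106037 = 66.1684... → 66.17.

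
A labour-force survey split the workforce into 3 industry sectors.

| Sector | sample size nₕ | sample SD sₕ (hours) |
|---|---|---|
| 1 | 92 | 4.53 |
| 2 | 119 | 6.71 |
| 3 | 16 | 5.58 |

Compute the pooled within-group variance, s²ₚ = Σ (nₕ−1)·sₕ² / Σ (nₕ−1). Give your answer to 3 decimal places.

34.140

1: (92−1)·4.53² = 91·20.5209 = 1867.4019
2: (119−1)·6.71² = 118·45.0241 = 5312.8438
3: (16−1)·5.58² = 15·31.1364 = 467.046
Numerator = 7647.2917; denominator = Σ(nₕ−1) = 224.
s²ₚ = 7647.2917/224 = 34.13970... → 34.140.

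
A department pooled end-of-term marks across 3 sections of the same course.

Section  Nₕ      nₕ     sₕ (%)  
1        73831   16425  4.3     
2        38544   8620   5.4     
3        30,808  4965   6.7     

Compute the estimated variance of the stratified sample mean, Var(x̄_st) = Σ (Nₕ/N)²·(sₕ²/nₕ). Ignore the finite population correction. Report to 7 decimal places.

0.0009630

N = 143183. Term for each stratum: Wₕ²sₕ²/nₕ.
Var(x̄_st) = 0.0002993134 + 0.0002451381 + 0.0004185761 = 0.0009630276 → 0.0009630.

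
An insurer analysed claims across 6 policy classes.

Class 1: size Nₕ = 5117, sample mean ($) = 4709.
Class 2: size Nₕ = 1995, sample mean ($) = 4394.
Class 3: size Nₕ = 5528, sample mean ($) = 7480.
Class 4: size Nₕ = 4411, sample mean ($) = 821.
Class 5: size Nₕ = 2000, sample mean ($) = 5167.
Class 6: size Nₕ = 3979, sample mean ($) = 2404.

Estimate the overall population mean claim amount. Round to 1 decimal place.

4243.7

x̄_st = (Σ Nₕx̄ₕ) / (Σ Nₕ) = (5117·4709 + 1995·4394 + 5528·7480 + 4411·821 + 2000·5167 + 3979·2404) / 23030
= 97732370 / 23030 = 4243.698... → 4243.7.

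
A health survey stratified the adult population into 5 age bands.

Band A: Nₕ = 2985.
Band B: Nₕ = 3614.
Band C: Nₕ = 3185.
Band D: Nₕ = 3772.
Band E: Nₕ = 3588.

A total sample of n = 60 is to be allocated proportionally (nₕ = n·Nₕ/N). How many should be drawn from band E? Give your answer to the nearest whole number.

Share of band E = 3588/17144 = 0.20929.
Allocate 60 × 0.20929 = 12.557... → 13.

13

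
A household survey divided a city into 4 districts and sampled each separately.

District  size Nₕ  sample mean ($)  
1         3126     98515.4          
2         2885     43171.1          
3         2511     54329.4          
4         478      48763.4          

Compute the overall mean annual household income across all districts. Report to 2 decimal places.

65804.20

x̄_st = (Σ Nₕx̄ₕ) / (Σ Nₕ) = (3126·98515.4 + 2885·43171.1 + 2511·54329.4 + 478·48763.4) / 9000
= 592237792.5 / 9000 = 65804.1992... → 65804.20.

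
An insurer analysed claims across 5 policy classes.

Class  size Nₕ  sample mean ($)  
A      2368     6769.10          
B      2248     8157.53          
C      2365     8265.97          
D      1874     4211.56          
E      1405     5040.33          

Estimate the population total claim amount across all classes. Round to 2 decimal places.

68890502.38

Population total = Σ Nₕ·x̄ₕ (each stratum's size times its mean).
2368·6769.10 + 2248·8157.53 + 2365·8265.97 + 1874·4211.56 + 1405·5040.33 = 16029228.8 + 18338127.44 + 19549019.05 + 7892463.44 + 7081663.65 = 68890502.38.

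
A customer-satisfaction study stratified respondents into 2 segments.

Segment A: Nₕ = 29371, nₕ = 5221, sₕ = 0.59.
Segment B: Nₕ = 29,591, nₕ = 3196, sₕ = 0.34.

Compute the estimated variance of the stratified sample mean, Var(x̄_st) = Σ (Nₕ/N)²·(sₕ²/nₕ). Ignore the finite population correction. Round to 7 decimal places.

0.0000257

N = 58962; Wₕ = Nₕ/N.
segment A: (29371/58962)²·0.59²/5221 = 0.0000165441
segment B: (29591/58962)²·0.34²/3196 = 0.0000091102
Sum = 0.0000256543 → 0.0000257.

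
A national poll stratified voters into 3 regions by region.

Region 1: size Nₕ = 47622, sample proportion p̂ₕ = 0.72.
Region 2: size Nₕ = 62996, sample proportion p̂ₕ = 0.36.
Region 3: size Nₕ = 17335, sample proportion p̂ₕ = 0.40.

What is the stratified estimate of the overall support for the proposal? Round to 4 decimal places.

0.4994

Wₕ = Nₕ/N with N = 127953: 0.3722, 0.4923, 0.1355.
p̂_st = 0.3722·0.72 + 0.4923·0.36 + 0.1355·0.40 ≈ 0.499405... → 0.4994.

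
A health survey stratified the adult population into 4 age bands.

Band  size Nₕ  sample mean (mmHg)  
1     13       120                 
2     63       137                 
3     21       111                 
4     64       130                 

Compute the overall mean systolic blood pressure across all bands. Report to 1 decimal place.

N = 13 + 63 + 21 + 64 = 161.
Weight each subgroup mean by Nₕ/N and sum.
Σ Nₕx̄ₕ = 13·120 + 63·137 + 21·111 + 64·130 = 1560 + 8631 + 2331 + 8320 = 20842.
Divide by N: 20842 / 161 = 129.453... → 129.5.

129.5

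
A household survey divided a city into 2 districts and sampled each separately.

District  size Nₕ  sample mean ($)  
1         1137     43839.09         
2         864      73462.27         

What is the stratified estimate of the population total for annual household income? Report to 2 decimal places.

113316446.61

1: 1137·43839.09 = 49845045.33
2: 864·73462.27 = 63471401.28
τ̂ = Σ Nₕx̄ₕ = 113316446.61.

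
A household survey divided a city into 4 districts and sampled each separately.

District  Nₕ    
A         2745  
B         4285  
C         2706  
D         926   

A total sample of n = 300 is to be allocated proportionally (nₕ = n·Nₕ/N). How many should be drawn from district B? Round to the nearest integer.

121

Share of district B = 4285/10662 = 0.40189.
Allocate 300 × 0.40189 = 120.568... → 121.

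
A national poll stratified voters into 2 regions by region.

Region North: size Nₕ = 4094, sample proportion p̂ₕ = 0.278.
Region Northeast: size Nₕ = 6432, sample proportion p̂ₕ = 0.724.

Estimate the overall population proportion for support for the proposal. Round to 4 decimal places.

0.5505

N = 4094 + 6432 = 10526.
Overall proportion = Σ (Nₕ/N)·p̂ₕ.
Σ Nₕp̂ₕ = 1138.132 + 4656.768 = 5794.9.
5794.9 / 10526 = 0.550532... → 0.5505.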